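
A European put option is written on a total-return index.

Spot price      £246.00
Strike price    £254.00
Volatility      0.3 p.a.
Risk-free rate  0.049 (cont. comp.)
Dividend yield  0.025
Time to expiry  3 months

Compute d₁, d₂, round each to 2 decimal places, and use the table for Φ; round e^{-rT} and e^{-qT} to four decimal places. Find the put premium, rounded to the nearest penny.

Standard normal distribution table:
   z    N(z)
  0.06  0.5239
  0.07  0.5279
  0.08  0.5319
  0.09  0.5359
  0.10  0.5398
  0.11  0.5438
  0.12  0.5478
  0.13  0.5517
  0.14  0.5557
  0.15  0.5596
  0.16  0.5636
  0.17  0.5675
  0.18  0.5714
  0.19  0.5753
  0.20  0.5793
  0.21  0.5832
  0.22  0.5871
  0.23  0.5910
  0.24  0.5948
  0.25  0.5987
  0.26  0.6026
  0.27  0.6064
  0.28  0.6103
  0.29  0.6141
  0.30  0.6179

£18.25

T = 0.25;  σ√T = 0.1500
d₁ = [ln(246/254) + (0.049 − 0.025 + 0.3²/2)·0.25] / 0.1500 = [-0.0320 + 0.0173] / 0.1500 = -0.0984 ≈ -0.10
d₂ = d₁ − σ√T = -0.0984 − 0.1500 = -0.2484 ≈ -0.25
e^(−qT) = e^(−0.025·0.25) = 0.9938;  e^(−rT) = e^(−0.049·0.25) = 0.9878
N(−d₂) = N(0.25) = 0.5987;  N(−d₁) = N(0.10) = 0.5398
P = 254·0.9878·0.5987 − 246·0.9938·0.5398 = 150.2145 − 131.9675 = 18.2471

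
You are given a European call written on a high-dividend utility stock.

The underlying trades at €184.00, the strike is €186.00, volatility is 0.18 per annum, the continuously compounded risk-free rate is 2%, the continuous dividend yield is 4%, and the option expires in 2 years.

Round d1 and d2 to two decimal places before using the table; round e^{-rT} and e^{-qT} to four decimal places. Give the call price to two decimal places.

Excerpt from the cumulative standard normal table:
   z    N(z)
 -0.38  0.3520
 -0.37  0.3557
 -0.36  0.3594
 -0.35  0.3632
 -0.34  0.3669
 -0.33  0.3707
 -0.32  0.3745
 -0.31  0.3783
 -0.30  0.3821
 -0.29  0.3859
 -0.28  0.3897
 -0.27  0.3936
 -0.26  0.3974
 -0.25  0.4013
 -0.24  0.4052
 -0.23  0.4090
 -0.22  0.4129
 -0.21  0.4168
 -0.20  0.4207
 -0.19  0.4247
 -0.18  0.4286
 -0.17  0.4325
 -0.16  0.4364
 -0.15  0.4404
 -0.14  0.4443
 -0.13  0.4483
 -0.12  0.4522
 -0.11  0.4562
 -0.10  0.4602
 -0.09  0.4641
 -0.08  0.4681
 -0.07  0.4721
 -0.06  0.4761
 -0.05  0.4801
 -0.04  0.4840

€13.94

σ√T = 0.18·√2 = 0.2546
d₁ = [ln(184/186) + (0.02 − 0.04 + ½·0.18²)·2] / (σ√T) = (-0.0108 − 0.0076) / 0.2546 = -0.0723 → -0.07
d₂ = -0.0723 − 0.2546 = -0.3269 → -0.33
e^(−qT) = e^(−0.04·2) = 0.9231;  e^(−rT) = e^(−0.02·2) = 0.9608
C = 184·0.9231·N(-0.07) − 186·0.9608·N(-0.33) = 184·0.9231·0.4721 − 186·0.9608·0.3707 = 80.1864 − 66.2474 = 13.9390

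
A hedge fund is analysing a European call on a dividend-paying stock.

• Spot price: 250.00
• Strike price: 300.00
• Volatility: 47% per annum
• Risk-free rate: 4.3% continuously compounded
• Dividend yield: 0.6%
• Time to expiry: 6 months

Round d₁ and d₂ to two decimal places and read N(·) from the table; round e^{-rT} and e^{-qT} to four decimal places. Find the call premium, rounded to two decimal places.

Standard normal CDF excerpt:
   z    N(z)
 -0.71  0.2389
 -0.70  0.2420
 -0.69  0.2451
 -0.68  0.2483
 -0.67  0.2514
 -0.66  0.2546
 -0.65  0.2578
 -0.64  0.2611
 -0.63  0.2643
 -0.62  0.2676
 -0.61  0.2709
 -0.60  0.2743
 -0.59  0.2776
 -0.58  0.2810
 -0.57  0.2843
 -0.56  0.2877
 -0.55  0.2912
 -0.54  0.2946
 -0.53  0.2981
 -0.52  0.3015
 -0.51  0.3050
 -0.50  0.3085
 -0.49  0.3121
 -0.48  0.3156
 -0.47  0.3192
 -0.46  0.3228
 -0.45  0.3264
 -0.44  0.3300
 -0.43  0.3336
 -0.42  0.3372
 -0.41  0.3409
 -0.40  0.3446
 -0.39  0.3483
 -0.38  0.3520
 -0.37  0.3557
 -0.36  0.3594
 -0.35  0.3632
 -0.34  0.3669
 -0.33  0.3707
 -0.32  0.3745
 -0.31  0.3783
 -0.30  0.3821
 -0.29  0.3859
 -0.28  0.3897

17.64

σ√T = 0.47 × 0.7071 = 0.3323
d₁ = [ln(250/300) + (0.043 − 0.006 + 0.47²/2)·0.5] / 0.3323 = [-0.1823 + 0.0737] / 0.3323 = -0.3268 ≈ -0.33
d₂ = d₁ − σ√T = -0.3268 − 0.3323 = -0.6591 ≈ -0.66
e^(−qT) = e^(−0.006·0.5) = 0.9970;  e^(−rT) = e^(−0.043·0.5) = 0.9787
C = 250·0.9970·N(-0.33) − 300·0.9787·N(-0.66) = 250·0.9970·0.3707 − 300·0.9787·0.2546 = 92.3970 − 74.7531 = 17.6439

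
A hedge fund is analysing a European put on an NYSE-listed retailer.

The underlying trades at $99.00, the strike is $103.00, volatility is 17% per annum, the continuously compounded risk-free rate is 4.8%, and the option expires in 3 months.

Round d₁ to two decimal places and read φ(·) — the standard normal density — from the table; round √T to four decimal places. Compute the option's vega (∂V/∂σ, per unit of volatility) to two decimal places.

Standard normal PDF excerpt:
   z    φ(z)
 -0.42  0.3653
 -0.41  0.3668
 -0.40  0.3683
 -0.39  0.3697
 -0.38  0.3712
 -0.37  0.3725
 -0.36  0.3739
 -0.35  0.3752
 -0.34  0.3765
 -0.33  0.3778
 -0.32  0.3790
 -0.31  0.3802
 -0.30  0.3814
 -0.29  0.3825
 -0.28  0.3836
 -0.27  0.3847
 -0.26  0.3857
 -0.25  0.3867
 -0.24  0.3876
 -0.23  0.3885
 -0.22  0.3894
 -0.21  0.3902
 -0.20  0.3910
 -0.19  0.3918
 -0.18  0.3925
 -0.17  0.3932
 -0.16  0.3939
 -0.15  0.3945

18.99

σ√T = 0.17 × 0.5000 = 0.0850
d₁ = [ln(99/103) + (0.048 + ½·0.17²)·0.25] / (σ√T) = (-0.0396 + 0.0156) / 0.0850 = -0.2823 ⇒ -0.28
√T = √0.25 = 0.5000
φ(d₁) = φ(-0.28) = 0.3836
vega = S·φ(d₁)·√T = 99·0.3836·0.5000 = 18.9882
(Vega is the same for a European call and put with the same parameters.)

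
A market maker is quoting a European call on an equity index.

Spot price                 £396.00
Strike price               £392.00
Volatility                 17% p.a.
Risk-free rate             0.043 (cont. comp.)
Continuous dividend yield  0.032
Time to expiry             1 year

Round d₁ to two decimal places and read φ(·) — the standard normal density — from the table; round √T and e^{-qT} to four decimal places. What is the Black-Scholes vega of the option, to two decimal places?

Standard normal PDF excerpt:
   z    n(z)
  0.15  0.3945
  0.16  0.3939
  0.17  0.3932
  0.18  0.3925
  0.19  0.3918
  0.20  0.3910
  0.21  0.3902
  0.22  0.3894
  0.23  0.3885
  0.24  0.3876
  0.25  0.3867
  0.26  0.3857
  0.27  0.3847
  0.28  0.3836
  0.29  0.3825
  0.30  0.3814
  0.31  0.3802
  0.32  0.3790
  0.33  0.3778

149.65

T = 1;  σ√T = 0.1700
d₁ = [ln(396/392) + (0.043 − 0.032 + 0.17²/2)·1] / 0.1700 = [0.0102 + 0.0255] / 0.1700 = 0.2094 ≈ 0.21
√T = √1 = 1.0000
φ(d₁) = φ(0.21) = 0.3902
e^(−qT) = e^(−0.032·1) = 0.9685
vega = S·e^(−qT)·φ(d₁)·√T = 396·0.9685·0.3902·1.0000 = 149.6518
(The put has the same vega.)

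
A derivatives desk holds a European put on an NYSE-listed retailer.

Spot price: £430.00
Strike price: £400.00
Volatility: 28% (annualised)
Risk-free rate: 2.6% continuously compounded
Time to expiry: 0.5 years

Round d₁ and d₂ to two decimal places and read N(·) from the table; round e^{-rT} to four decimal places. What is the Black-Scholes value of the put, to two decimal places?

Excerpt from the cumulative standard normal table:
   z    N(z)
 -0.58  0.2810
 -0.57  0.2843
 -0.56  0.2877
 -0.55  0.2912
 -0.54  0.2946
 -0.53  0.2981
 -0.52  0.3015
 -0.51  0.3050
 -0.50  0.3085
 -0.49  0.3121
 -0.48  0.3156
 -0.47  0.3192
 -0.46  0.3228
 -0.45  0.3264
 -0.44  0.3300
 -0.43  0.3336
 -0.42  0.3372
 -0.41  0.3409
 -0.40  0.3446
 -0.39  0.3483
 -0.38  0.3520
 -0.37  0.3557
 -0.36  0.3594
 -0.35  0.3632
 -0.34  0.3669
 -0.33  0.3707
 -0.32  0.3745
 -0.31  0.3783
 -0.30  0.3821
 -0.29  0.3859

T = 0.5;  σ√T = 0.1980
d₁ = [ln(430/400) + (0.026 + ½·0.28²)·0.5] / (σ√T) = (0.0723 + 0.0326) / 0.1980 = 0.5299 ≈ 0.53
d₂ = 0.5299 − 0.1980 = 0.3319 ≈ 0.33
e^(−rT) = e^(−0.026·0.5) = 0.9871
N(−d₂) = N(-0.33) = 0.3707;  N(−d₁) = N(-0.53) = 0.2981
P = 400·0.9871·0.3707 − 430·0.2981 = 146.3672 − 128.1830 = 18.1842

£18.18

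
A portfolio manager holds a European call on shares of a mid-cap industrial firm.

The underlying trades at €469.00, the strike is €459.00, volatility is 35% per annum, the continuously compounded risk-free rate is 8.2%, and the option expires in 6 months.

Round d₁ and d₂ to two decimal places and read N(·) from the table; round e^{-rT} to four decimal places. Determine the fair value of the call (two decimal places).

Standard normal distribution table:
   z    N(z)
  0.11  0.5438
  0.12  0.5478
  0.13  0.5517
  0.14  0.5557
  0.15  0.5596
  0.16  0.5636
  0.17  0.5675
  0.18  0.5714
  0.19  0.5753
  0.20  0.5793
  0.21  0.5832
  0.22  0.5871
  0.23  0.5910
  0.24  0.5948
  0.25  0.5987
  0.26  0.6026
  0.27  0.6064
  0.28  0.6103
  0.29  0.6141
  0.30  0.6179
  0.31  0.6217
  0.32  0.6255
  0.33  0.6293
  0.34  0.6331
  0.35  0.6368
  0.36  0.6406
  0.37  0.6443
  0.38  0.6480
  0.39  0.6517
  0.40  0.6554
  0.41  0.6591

T = 0.5;  σ√T = 0.2475
d₁ = [ln(469/459) + (0.082 + 0.35²/2)·0.5] / 0.2475 = [0.0216 + 0.0716] / 0.2475 = 0.3765 ⇒ 0.38
d₂ = d₁ − σ√T = 0.3765 − 0.2475 = 0.1290 ⇒ 0.13
exp(−rT) = exp(−0.082·0.5) = 0.9598
C = 469·N(0.38) − 459·0.9598·N(0.13) = 469·0.6480 − 459·0.9598·0.5517 = 303.9120 − 243.0504 = 60.8616

€60.86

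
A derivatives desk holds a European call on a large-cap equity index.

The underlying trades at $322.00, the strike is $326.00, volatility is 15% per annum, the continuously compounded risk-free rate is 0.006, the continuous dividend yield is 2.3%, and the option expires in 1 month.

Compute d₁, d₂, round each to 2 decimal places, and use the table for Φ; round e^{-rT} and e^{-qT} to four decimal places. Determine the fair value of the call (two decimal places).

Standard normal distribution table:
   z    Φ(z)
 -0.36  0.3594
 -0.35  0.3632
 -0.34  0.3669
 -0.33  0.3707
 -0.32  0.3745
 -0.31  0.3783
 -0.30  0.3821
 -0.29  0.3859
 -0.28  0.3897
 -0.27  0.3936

T = 0.08333;  σ√T = 0.0433
d₁ = [ln(322/326) + (0.006 − 0.023 + ½·0.15²)·0.08333] / (σ√T) = (-0.0123 − 0.0005) / 0.0433 = -0.2962 ≈ -0.30
d₂ = -0.2962 − 0.0433 = -0.3395 ≈ -0.34
exp(−qT) = exp(−0.023·0.08333) = 0.9981;  exp(−rT) = exp(−0.006·0.08333) = 0.9995
C = 322·0.9981·N(-0.30) − 326·0.9995·N(-0.34) = 322·0.9981·0.3821 − 326·0.9995·0.3669 = 122.8024 − 119.5496 = 3.2528

$3.25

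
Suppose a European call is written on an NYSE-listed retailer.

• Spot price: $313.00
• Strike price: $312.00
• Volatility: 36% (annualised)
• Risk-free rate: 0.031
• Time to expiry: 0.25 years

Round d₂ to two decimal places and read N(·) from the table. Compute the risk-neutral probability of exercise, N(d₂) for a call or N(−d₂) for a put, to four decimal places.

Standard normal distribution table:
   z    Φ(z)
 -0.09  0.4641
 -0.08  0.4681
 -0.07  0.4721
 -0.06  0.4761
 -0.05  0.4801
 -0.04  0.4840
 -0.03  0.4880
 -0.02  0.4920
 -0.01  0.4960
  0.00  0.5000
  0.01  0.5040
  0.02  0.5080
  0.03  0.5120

0.4880

σ√T = 0.36·√0.25 = 0.1800
d₁ = [ln(313/312) + (0.031 + ½·0.36²)·0.25] / (σ√T) = (0.0032 + 0.0239) / 0.1800 = 0.1508 ⇒ 0.15
d₂ = 0.1508 − 0.1800 = -0.0292 ⇒ -0.03
Risk-neutral Pr[S_T > K] = N(d₂) = N(-0.03) = 0.4880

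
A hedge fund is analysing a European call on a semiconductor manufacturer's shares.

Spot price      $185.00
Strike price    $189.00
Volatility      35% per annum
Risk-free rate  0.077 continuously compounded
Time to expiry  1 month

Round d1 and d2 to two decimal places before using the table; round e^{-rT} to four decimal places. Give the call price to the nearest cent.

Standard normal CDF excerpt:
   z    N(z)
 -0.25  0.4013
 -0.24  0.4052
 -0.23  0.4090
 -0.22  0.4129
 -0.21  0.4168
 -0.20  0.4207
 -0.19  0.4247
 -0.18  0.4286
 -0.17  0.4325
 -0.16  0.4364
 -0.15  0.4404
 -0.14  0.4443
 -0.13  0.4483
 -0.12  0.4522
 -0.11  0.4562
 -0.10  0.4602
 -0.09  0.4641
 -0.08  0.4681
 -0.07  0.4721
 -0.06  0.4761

T = 0.08333;  σ√T = 0.1010
d₁ = [ln(185/189) + (0.077 + 0.35²/2)·0.08333] / 0.1010 = [-0.0214 + 0.0115] / 0.1010 = -0.0977 → -0.10
d₂ = d₁ − σ√T = -0.0977 − 0.1010 = -0.1987 → -0.20
exp(−rT) = exp(−0.077·0.08333) = 0.9936
N(d₁) = N(-0.10) = 0.4602;  N(d₂) = N(-0.20) = 0.4207
C = 185·0.4602 − 189·0.9936·0.4207 = 85.1370 − 79.0034 = 6.1336

$6.13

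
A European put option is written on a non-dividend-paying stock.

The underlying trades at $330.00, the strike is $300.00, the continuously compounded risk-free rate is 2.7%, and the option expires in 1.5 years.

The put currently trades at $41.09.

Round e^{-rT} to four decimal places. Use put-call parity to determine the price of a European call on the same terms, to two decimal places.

exp(−rT) = exp(−0.027·1.5) = 0.9603
Put-call parity: C − P = S − K·e^(−rT) = 330 − 300·0.9603 = 330 − 288.0900 = 41.9100
C = P + (C − P) = 41.09 + (41.9100) = 83.0000

$83.00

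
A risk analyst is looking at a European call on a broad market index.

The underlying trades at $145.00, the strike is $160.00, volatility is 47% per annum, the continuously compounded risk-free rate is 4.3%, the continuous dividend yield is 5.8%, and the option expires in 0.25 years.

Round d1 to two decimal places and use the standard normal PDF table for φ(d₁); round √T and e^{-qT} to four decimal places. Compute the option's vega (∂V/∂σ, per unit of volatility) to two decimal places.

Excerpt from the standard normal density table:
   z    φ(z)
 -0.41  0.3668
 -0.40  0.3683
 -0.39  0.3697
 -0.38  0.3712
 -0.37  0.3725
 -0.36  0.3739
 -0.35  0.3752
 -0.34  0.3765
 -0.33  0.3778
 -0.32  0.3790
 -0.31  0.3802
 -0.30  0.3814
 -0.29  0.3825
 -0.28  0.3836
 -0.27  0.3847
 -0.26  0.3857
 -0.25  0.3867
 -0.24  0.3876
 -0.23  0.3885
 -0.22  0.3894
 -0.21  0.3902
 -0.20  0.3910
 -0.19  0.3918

σ√T = 0.47·√0.25 = 0.2350
d₁ = [ln(145/160) + (0.043 − 0.058 + 0.47²/2)·0.25] / 0.2350 = [-0.0984 + 0.0239] / 0.2350 = -0.3174 → -0.32
√T = √0.25 = 0.5000
φ(d₁) = φ(-0.32) = 0.3790
exp(−qT) = exp(−0.058·0.25) = 0.9856
vega = S·exp(−qT)·φ(d₁)·√T = 145·0.9856·0.3790·0.5000 = 27.0818

27.08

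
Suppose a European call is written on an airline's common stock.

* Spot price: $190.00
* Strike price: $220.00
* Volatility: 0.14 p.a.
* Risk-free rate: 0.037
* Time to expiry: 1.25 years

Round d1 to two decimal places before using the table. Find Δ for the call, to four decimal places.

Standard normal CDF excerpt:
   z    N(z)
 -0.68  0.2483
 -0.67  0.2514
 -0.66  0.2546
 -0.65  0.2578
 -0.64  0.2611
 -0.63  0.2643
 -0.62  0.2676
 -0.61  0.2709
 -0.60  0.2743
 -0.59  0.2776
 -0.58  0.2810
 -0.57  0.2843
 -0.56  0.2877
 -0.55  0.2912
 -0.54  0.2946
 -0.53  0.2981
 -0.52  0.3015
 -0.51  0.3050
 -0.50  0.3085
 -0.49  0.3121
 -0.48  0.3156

T = 1.25;  σ√T = 0.1565
d₁ = [ln(190/220) + (0.037 + ½·0.14²)·1.25] / (σ√T) = (-0.1466 + 0.0585) / 0.1565 = -0.5629 which rounds to -0.56
N(d₁) = N(-0.56) = 0.2877
Δ_call = N(d₁) = 0.2877

0.2877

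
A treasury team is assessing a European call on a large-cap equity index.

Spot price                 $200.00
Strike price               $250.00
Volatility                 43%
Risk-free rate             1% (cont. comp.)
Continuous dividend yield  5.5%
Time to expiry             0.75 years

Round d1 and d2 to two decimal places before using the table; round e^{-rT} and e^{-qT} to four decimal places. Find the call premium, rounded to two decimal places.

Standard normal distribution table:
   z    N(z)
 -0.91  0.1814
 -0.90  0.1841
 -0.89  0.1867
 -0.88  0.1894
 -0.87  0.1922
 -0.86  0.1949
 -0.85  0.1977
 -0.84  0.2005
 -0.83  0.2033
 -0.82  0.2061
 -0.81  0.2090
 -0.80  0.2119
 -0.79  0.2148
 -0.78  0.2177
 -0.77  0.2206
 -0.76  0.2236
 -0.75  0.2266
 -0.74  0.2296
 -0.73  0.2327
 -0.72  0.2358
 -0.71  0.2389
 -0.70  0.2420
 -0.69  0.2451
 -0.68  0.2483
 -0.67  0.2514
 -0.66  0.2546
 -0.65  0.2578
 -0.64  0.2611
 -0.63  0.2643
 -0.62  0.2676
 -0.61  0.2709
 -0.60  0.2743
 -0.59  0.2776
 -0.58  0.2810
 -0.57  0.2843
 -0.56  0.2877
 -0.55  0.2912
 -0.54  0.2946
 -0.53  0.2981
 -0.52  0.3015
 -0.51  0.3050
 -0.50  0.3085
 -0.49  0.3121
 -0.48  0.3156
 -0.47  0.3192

σ√T = 0.43 × 0.8660 = 0.3724
d₁ = [ln(200/250) + (0.01 − 0.055 + ½·0.43²)·0.75] / (σ√T) = (-0.2231 + 0.0356) / 0.3724 = -0.5037 ≈ -0.50
d₂ = -0.5037 − 0.3724 = -0.8760 ≈ -0.88
e^(−qT) = e^(−0.055·0.75) = 0.9596;  e^(−rT) = e^(−0.01·0.75) = 0.9925
N(d₁) = N(-0.50) = 0.3085;  N(d₂) = N(-0.88) = 0.1894
C = 200·0.9596·0.3085 − 250·0.9925·0.1894 = 59.2073 − 46.9949 = 12.2124

$12.21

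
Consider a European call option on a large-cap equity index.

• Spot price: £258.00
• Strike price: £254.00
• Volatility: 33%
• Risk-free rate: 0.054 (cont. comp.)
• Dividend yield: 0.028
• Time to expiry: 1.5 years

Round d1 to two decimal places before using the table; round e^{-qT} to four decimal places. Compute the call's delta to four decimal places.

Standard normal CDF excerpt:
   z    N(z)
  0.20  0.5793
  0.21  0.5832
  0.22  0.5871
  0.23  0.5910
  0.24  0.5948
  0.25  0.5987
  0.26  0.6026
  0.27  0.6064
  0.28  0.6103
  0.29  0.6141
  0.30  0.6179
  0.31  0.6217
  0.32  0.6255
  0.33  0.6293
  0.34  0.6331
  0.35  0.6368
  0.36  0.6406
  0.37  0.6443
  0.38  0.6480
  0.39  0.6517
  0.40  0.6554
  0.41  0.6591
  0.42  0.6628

0.6071

σ√T = 0.33·√1.5 = 0.4042
d₁ = [ln(258/254) + (0.054 − 0.028 + 0.33²/2)·1.5] / 0.4042 = [0.0156 + 0.1207] / 0.4042 = 0.3372 ≈ 0.34
N(d₁) = N(0.34) = 0.6331
Δ_call = exp(−qT)·N(d₁) = 0.9589·0.6331 = 0.6071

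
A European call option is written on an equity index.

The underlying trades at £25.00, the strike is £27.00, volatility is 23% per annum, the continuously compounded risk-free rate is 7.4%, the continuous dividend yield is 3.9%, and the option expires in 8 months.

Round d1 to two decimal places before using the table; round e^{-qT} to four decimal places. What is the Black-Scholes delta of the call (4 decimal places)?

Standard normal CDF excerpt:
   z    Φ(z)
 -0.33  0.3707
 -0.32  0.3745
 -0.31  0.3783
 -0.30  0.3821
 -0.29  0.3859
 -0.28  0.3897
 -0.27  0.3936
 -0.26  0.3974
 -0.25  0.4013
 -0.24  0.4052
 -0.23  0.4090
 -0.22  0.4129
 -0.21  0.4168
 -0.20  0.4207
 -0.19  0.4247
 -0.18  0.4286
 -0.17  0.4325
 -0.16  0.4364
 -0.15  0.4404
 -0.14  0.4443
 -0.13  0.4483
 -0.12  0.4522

0.4138

σ√T = 0.23·√0.6667 = 0.1878
d₁ = [ln(25/27) + (0.074 − 0.039 + 0.23²/2)·0.6667] / 0.1878 = [-0.0770 + 0.0410] / 0.1878 = -0.1917 ⇒ -0.19
N(d₁) = N(-0.19) = 0.4247
Δ_call = e^(−qT)·N(d₁) = 0.9743·0.4247 = 0.4138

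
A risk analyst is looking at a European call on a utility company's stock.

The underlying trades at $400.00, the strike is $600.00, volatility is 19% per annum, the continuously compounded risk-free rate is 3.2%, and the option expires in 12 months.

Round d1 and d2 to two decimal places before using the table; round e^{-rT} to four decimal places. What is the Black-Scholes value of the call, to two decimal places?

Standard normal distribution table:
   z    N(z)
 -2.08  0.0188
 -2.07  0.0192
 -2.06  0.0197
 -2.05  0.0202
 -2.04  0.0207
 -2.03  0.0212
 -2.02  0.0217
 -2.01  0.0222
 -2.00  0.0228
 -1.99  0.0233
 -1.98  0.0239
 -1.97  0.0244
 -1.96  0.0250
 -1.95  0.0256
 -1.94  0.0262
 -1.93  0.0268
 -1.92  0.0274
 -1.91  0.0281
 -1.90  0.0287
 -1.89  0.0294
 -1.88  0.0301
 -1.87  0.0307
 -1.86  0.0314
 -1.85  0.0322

T = 1;  σ√T = 0.1900
d₁ = [ln(400/600) + (0.032 + 0.19²/2)·1] / 0.1900 = [-0.4055 + 0.0500] / 0.1900 = -1.8706 → -1.87
d₂ = d₁ − σ√T = -1.8706 − 0.1900 = -2.0606 → -2.06
e^(−rT) = e^(−0.032·1) = 0.9685
N(d₁) = N(-1.87) = 0.0307;  N(d₂) = N(-2.06) = 0.0197
C = 400·0.0307 − 600·0.9685·0.0197 = 12.2800 − 11.4477 = 0.8323

$0.83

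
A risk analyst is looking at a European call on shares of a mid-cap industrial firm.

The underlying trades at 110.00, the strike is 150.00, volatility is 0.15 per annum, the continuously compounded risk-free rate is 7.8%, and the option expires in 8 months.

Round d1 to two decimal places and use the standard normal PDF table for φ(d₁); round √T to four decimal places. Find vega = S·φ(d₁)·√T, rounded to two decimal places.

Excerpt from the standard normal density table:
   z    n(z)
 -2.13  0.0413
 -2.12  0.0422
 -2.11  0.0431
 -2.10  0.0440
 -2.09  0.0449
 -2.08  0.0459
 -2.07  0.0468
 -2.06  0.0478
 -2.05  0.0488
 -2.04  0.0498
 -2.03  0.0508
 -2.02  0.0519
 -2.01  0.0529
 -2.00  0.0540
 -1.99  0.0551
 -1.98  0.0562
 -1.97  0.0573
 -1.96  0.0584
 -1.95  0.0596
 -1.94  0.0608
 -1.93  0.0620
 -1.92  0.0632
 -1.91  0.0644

4.38

σ√T = 0.15 × 0.8165 = 0.1225
d₁ = [ln(110/150) + (0.078 + ½·0.15²)·0.6667] / (σ√T) = (-0.3102 + 0.0595) / 0.1225 = -2.0466 which rounds to -2.05
√T = √0.6667 = 0.8165
φ(d₁) = φ(-2.05) = 0.0488
vega = S·φ(d₁)·√T = 110·0.0488·0.8165 = 4.3830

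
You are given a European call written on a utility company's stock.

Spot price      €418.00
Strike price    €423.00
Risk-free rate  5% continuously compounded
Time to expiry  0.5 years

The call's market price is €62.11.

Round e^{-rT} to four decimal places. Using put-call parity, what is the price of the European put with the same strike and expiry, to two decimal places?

exp(−rT) = exp(−0.05·0.5) = 0.9753
Put-call parity: C − P = S − K·e^(−rT) = 418 − 423·0.9753 = 418 − 412.5519 = 5.4481
P = C − (C − P) = 62.11 − (5.4481) = 56.6619

€56.66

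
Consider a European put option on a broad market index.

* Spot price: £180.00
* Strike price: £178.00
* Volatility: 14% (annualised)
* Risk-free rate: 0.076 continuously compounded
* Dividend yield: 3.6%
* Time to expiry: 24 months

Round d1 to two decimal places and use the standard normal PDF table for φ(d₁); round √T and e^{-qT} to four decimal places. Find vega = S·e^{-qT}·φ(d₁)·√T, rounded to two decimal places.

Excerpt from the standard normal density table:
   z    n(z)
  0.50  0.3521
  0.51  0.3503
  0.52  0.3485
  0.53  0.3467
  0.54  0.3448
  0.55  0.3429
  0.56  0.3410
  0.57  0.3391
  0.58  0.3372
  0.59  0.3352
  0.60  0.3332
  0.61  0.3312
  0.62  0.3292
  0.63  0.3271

80.77

σ√T = 0.14 × 1.4142 = 0.1980
d₁ = [ln(180/178) + (0.076 − 0.036 + ½·0.14²)·2] / (σ√T) = (0.0112 + 0.0996) / 0.1980 = 0.5595 → 0.56
√T = √2 = 1.4142
φ(d₁) = φ(0.56) = 0.3410
e^(−qT) = e^(−0.036·2) = 0.9305
vega = S·e^(−qT)·φ(d₁)·√T = 180·0.9305·0.3410·1.4142 = 80.7707
(Vega is the same for a European call and put with the same parameters.)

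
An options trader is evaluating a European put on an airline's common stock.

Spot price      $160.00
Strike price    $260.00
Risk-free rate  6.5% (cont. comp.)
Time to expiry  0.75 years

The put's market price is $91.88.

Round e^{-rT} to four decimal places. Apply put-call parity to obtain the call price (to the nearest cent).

$4.26

e^(−rT) = e^(−0.065·0.75) = 0.9524
Put-call parity: C − P = S − K·e^(−rT) = 160 − 260·0.9524 = 160 − 247.6240 = -87.6240
C = P + (C − P) = 91.88 + (-87.6240) = 4.2560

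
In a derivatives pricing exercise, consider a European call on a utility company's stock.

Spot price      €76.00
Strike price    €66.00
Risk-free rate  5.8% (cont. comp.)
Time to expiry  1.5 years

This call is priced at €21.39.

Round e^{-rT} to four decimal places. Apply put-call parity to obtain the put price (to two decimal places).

exp(−rT) = exp(−0.058·1.5) = 0.9167
Put-call parity: C − P = S − K·e^(−rT) = 76 − 66·0.9167 = 76 − 60.5022 = 15.4978
P = C − (C − P) = 21.39 − (15.4978) = 5.8922

€5.89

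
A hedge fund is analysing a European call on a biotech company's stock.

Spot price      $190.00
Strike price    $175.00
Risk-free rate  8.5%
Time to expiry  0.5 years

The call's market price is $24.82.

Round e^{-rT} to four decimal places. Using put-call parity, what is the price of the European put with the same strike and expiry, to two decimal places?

$2.54

exp(−rT) = exp(−0.085·0.5) = 0.9584
Put-call parity: C − P = S − K·e^(−rT) = 190 − 175·0.9584 = 190 − 167.7200 = 22.2800
P = C − (C − P) = 24.82 − (22.2800) = 2.5400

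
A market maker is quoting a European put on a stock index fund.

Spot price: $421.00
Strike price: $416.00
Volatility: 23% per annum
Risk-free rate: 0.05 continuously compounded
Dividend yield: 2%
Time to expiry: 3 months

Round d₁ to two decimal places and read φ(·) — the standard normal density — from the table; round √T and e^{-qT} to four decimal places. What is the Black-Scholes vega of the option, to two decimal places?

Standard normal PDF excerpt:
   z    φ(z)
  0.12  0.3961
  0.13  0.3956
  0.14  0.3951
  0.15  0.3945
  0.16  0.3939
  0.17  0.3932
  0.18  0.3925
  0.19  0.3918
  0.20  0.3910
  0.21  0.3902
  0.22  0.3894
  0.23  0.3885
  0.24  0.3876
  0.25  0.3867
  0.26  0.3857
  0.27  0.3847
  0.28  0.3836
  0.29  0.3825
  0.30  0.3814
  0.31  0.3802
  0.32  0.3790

T = 0.25;  σ√T = 0.1150
d₁ = [ln(421/416) + (0.05 − 0.02 + ½·0.23²)·0.25] / (σ√T) = (0.0119 + 0.0141) / 0.1150 = 0.2266 ⇒ 0.23
√T = √0.25 = 0.5000
φ(d₁) = φ(0.23) = 0.3885
exp(−qT) = exp(−0.02·0.25) = 0.9950
vega = S·exp(−qT)·φ(d₁)·√T = 421·0.9950·0.3885·0.5000 = 81.3704

81.37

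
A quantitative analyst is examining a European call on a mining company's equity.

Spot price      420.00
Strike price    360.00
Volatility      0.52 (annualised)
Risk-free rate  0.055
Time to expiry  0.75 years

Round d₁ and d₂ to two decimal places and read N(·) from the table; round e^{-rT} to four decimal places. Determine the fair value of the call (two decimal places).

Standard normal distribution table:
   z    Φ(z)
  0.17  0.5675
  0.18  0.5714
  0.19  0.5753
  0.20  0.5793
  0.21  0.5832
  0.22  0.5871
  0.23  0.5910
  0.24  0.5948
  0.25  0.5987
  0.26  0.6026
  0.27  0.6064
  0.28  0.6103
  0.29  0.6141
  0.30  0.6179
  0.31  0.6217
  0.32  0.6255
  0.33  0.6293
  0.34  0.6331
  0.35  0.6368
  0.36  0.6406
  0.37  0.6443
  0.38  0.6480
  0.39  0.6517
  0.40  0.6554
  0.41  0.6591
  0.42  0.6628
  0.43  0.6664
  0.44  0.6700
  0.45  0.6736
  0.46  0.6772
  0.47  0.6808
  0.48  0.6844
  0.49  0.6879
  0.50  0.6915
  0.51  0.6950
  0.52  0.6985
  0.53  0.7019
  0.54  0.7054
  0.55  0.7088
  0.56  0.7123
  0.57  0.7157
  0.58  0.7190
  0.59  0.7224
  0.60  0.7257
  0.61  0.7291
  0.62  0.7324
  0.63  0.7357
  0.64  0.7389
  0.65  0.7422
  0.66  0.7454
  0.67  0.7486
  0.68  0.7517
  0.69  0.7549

T = 0.75;  σ√T = 0.4503
d₁ = [ln(420/360) + (0.055 + 0.52²/2)·0.75] / 0.4503 = [0.1542 + 0.1426] / 0.4503 = 0.6591 ⇒ 0.66
d₂ = d₁ − σ√T = 0.6591 − 0.4503 = 0.2087 ⇒ 0.21
e^(−rT) = e^(−0.055·0.75) = 0.9596
C = 420·N(0.66) − 360·0.9596·N(0.21) = 420·0.7454 − 360·0.9596·0.5832 = 313.0680 − 201.4699 = 111.5981

111.60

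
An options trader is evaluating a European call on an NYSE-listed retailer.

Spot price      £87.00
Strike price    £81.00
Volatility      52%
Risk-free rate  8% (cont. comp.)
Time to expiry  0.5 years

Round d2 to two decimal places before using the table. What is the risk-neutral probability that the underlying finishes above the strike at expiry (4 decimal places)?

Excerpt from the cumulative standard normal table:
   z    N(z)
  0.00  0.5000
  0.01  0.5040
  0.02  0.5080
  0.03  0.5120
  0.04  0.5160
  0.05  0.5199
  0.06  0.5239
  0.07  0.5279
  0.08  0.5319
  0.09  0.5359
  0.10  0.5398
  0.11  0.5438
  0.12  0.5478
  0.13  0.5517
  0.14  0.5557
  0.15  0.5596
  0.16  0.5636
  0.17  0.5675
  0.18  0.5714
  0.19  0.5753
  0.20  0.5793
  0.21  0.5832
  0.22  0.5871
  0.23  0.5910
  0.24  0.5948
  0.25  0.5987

σ√T = 0.52 × 0.7071 = 0.3677
d₁ = [ln(87/81) + (0.08 + 0.52²/2)·0.5] / 0.3677 = [0.0715 + 0.1076] / 0.3677 = 0.4870 ⇒ 0.49
d₂ = d₁ − σ√T = 0.4870 − 0.3677 = 0.1193 ⇒ 0.12
Pr(exercise) under Q = N(d₂) = 0.5478

0.5478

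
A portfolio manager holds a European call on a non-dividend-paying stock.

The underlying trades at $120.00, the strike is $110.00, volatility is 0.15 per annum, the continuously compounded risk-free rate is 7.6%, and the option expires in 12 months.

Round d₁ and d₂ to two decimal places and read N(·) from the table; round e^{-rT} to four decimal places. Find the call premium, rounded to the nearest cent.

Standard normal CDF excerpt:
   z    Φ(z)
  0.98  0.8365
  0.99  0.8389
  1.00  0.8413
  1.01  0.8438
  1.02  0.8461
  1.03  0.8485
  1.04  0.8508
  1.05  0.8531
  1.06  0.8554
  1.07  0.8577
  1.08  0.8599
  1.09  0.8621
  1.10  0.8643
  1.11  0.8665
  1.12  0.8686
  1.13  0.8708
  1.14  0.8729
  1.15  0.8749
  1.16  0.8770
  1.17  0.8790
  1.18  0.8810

σ√T = 0.15 × 1.0000 = 0.1500
d₁ = [ln(120/110) + (0.076 + ½·0.15²)·1] / (σ√T) = (0.0870 + 0.0872) / 0.1500 = 1.1617 ≈ 1.16
d₂ = 1.1617 − 0.1500 = 1.0117 ≈ 1.01
exp(−rT) = exp(−0.076·1) = 0.9268
N(d₁) = N(1.16) = 0.8770;  N(d₂) = N(1.01) = 0.8438
C = 120·0.8770 − 110·0.9268·0.8438 = 105.2400 − 86.0237 = 19.2163

$19.22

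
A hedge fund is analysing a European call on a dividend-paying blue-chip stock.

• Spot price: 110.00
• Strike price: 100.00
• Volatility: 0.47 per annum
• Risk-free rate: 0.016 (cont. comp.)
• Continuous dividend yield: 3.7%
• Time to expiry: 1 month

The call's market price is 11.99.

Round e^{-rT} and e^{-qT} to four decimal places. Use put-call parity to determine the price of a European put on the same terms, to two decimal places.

exp(−qT) = exp(−0.037·0.08333) = 0.9969;  exp(−rT) = exp(−0.016·0.08333) = 0.9987
Put-call parity: C − P = S·e^(−qT) − K·e^(−rT) = 110·0.9969 − 100·0.9987 = 109.6590 − 99.8700 = 9.7890
P = C − (C − P) = 11.99 − (9.7890) = 2.2010

2.20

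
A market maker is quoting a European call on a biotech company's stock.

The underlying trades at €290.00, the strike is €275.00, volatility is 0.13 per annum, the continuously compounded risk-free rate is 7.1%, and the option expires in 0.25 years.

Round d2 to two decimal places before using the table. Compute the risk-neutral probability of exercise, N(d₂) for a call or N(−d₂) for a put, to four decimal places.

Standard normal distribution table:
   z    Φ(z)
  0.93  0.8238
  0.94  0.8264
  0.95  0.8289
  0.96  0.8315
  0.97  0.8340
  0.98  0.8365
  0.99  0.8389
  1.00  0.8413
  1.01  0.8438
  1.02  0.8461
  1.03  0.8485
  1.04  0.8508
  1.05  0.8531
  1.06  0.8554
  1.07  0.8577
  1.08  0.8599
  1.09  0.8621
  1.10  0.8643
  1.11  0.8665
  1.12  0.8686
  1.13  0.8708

0.8554

σ√T = 0.13 × 0.5000 = 0.0650
d₁ = [ln(290/275) + (0.071 + 0.13²/2)·0.25] / 0.0650 = [0.0531 + 0.0199] / 0.0650 = 1.1227 which rounds to 1.12
d₂ = d₁ − σ√T = 1.1227 − 0.0650 = 1.0577 which rounds to 1.06
Risk-neutral Pr[S_T > K] = N(d₂) = N(1.06) = 0.8554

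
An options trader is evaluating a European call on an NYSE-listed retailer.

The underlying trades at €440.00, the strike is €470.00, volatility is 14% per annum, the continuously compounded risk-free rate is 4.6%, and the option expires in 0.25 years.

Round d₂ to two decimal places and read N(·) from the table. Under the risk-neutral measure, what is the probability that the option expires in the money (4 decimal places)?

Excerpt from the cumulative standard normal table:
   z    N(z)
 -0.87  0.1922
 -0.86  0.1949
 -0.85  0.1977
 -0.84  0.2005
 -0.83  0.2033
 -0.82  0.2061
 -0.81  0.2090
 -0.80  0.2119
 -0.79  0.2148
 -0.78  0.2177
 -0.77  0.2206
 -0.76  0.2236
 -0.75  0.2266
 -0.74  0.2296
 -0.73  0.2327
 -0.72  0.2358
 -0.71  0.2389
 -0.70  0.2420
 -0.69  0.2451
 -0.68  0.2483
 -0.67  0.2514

σ√T = 0.14 × 0.5000 = 0.0700
ln(S/K) + (r + σ²/2)T = ln(440/470) + (0.046 + 0.14²/2)·0.25 = -0.0660 + 0.0140 = -0.0520
d₁ = -0.0520 / 0.0700 = -0.7430 → -0.74
d₂ = d₁ − σ√T = -0.7430 − 0.0700 = -0.8130 → -0.81
Pr(exercise) under Q = N(d₂) = 0.2090

0.2090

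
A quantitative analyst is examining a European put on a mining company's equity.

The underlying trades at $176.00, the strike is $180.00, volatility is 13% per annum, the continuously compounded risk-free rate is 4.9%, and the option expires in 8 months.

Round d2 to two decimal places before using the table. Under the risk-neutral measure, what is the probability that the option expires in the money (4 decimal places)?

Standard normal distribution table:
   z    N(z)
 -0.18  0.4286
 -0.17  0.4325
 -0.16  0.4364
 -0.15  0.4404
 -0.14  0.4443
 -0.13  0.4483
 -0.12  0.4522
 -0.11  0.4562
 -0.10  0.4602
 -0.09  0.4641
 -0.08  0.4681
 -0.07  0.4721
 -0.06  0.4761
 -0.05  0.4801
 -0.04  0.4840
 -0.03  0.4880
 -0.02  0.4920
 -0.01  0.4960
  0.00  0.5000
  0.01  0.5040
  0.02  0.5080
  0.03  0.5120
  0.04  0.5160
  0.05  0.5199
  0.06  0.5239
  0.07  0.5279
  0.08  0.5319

0.4840

σ√T = 0.13·√0.6667 = 0.1061
d₁ = [ln(176/180) + (0.049 + 0.13²/2)·0.6667] / 0.1061 = [-0.0225 + 0.0383] / 0.1061 = 0.1491 which rounds to 0.15
d₂ = d₁ − σ√T = 0.1491 − 0.1061 = 0.0430 which rounds to 0.04
Pr(exercise) under Q = N(−d₂) = N(-0.04) = 0.4840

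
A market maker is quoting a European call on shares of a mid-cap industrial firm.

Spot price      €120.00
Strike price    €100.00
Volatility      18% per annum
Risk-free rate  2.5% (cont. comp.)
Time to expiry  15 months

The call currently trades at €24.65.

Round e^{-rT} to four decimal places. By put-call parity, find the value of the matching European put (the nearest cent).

€1.57

exp(−rT) = exp(−0.025·1.25) = 0.9692
Put-call parity: C − P = S − K·e^(−rT) = 120 − 100·0.9692 = 120 − 96.9200 = 23.0800
P = C − (C − P) = 24.65 − (23.0800) = 1.5700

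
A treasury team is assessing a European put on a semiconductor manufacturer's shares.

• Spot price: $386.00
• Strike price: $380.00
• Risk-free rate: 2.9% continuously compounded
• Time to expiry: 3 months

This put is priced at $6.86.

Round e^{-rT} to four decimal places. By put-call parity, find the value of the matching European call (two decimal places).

$15.60

e^(−rT) = e^(−0.029·0.25) = 0.9928
Put-call parity: C − P = S − K·e^(−rT) = 386 − 380·0.9928 = 386 − 377.2640 = 8.7360
C = P + (C − P) = 6.86 + (8.7360) = 15.5960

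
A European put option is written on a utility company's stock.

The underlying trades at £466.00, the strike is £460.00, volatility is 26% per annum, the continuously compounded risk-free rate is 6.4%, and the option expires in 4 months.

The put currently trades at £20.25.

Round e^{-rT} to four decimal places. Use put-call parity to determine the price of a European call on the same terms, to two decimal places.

£35.96

e^(−rT) = e^(−0.064·0.3333) = 0.9789
Put-call parity: C − P = S − K·e^(−rT) = 466 − 460·0.9789 = 466 − 450.2940 = 15.7060
C = P + (C − P) = 20.25 + (15.7060) = 35.9560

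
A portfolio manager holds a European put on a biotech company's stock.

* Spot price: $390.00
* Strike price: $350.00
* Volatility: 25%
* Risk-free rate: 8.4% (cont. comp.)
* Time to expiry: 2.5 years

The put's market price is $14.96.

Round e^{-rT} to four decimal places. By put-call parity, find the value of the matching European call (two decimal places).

exp(−rT) = exp(−0.084·2.5) = 0.8106
Put-call parity: C − P = S − K·e^(−rT) = 390 − 350·0.8106 = 390 − 283.7100 = 106.2900
C = P + (C − P) = 14.96 + (106.2900) = 121.2500

$121.25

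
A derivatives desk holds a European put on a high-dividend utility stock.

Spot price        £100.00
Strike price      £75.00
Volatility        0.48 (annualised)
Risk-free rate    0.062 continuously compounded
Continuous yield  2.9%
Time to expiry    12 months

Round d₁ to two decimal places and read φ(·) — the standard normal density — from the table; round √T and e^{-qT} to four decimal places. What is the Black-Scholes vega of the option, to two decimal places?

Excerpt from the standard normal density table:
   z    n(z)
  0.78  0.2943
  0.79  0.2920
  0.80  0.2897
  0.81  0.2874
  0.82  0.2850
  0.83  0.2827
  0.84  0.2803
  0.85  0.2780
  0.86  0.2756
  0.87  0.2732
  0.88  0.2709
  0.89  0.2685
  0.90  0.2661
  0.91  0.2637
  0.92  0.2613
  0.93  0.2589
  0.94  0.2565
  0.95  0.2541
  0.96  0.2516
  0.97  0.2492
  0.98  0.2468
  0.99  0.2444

T = 1;  σ√T = 0.4800
ln(S/K) + (r − q + σ²/2)T = ln(100/75) + (0.062 − 0.029 + 0.48²/2)·1 = 0.2877 + 0.1482 = 0.4359
d₁ = 0.4359 / 0.4800 = 0.9081 → 0.91
√T = √1 = 1.0000
φ(d₁) = φ(0.91) = 0.2637
e^(−qT) = e^(−0.029·1) = 0.9714
vega = S·e^(−qT)·φ(d₁)·√T = 100·0.9714·0.2637·1.0000 = 25.6158
(Vega is the same for a European call and put with the same parameters.)

25.62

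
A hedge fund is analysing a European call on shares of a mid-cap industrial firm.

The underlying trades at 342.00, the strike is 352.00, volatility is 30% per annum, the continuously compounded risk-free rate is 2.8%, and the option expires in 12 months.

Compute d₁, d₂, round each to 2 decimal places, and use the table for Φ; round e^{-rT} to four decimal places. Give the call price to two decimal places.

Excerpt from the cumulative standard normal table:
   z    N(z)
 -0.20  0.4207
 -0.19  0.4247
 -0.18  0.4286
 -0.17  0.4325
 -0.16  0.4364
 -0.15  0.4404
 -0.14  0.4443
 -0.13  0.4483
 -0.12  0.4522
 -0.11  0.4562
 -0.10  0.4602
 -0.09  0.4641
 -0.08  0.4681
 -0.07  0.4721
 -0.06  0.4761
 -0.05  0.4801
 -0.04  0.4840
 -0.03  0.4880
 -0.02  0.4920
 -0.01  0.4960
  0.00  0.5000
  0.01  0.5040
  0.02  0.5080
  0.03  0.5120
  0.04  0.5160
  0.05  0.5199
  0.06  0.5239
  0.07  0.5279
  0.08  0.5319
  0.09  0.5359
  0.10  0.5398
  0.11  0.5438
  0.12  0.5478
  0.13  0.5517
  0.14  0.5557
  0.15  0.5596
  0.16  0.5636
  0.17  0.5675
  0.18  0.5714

40.64

σ√T = 0.3·√1 = 0.3000
d₁ = [ln(342/352) + (0.028 + 0.3²/2)·1] / 0.3000 = [-0.0288 + 0.0730] / 0.3000 = 0.1473 ⇒ 0.15
d₂ = d₁ − σ√T = 0.1473 − 0.3000 = -0.1527 ⇒ -0.15
exp(−rT) = exp(−0.028·1) = 0.9724
N(d₁) = N(0.15) = 0.5596;  N(d₂) = N(-0.15) = 0.4404
C = 342·0.5596 − 352·0.9724·0.4404 = 191.3832 − 150.7422 = 40.6410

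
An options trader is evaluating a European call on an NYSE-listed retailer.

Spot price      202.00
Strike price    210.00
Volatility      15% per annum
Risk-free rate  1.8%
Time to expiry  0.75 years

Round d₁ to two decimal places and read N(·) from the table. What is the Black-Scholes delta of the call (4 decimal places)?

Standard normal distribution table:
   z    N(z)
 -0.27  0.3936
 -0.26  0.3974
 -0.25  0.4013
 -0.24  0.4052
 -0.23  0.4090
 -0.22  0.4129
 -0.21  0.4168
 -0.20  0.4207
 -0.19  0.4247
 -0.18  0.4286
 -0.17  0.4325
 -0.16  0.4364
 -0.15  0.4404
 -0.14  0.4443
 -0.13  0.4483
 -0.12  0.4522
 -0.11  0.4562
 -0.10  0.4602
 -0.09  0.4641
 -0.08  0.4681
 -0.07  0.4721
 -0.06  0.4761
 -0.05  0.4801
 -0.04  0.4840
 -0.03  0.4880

σ√T = 0.15·√0.75 = 0.1299
d₁ = [ln(202/210) + (0.018 + 0.15²/2)·0.75] / 0.1299 = [-0.0388 + 0.0219] / 0.1299 = -0.1301 → -0.13
N(d₁) = N(-0.13) = 0.4483
Δ_call = N(d₁) = 0.4483

0.4483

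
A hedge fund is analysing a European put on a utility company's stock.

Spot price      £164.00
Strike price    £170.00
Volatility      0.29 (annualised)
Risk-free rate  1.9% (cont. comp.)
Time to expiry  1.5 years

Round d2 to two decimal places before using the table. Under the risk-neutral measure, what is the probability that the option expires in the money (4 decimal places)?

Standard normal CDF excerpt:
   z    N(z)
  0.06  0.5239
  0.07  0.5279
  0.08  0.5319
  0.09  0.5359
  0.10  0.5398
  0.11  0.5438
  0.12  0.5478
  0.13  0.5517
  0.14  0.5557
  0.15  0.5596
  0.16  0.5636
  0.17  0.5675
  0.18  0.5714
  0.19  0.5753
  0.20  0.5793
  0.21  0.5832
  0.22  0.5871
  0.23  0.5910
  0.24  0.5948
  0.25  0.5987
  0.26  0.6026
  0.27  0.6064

T = 1.5;  σ√T = 0.3552
d₁ = [ln(164/170) + (0.019 + 0.29²/2)·1.5] / 0.3552 = [-0.0359 + 0.0916] / 0.3552 = 0.1567 ⇒ 0.16
d₂ = d₁ − σ√T = 0.1567 − 0.3552 = -0.1985 ⇒ -0.20
Risk-neutral Pr[S_T < K] = N(−d₂) = N(0.20) = 0.5793

0.5793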